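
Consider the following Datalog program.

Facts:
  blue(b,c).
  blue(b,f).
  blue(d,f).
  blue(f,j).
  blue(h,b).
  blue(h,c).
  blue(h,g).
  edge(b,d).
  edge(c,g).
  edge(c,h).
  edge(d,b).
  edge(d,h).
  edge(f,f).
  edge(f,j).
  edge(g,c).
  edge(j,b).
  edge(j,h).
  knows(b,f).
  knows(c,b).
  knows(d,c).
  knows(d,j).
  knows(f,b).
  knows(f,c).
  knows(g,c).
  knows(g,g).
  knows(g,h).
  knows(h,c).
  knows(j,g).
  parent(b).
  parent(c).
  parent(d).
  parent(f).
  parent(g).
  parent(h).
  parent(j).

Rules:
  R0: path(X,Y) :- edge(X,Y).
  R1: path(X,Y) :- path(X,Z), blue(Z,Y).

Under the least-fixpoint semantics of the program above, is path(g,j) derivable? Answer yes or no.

no

round 1: derive path(b,d) via R0 from edge(b,d)
round 1: derive path(c,g) via R0 from edge(c,g)
round 1: derive path(c,h) via R0 from edge(c,h)
round 1: derive path(d,b) via R0 from edge(d,b)
round 1: derive path(d,h) via R0 from edge(d,h)
round 1: derive path(f,f) via R0 from edge(f,f)
round 1: derive path(f,j) via R0 from edge(f,j)
round 1: derive path(g,c) via R0 from edge(g,c)
round 1: derive path(j,b) via R0 from edge(j,b)
round 1: derive path(j,h) via R0 from edge(j,h)
round 2: derive path(b,f) via R1 from path(b,d), blue(d,f)
round 2: derive path(c,b) via R1 from path(c,h), blue(h,b)
round 2: derive path(c,c) via R1 from path(c,h), blue(h,c)
round 2: derive path(d,c) via R1 from path(d,b), blue(b,c)
round 2: derive path(d,f) via R1 from path(d,b), blue(b,f)
round 2: derive path(d,g) via R1 from path(d,h), blue(h,g)
round 2: derive path(j,c) via R1 from path(j,b), blue(b,c)
round 2: derive path(j,f) via R1 from path(j,b), blue(b,f)
round 2: derive path(j,g) via R1 from path(j,h), blue(h,g)
round 3: derive path(b,j) via R1 from path(b,f), blue(f,j)
round 3: derive path(c,f) via R1 from path(c,b), blue(b,f)
round 3: derive path(d,j) via R1 from path(d,f), blue(f,j)
round 3: derive path(j,j) via R1 from path(j,f), blue(f,j)
round 4: derive path(c,j) via R1 from path(c,f), blue(f,j)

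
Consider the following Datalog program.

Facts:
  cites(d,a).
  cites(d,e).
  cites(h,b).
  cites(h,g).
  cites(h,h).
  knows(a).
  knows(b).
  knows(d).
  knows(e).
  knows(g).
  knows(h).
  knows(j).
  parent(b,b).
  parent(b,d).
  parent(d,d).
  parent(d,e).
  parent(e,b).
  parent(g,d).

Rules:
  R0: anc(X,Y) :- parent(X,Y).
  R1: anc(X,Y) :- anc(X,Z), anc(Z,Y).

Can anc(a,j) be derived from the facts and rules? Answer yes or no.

no

round 1: derive anc(b,b) via R0 from parent(b,b)
round 1: derive anc(b,d) via R0 from parent(b,d)
round 1: derive anc(d,d) via R0 from parent(d,d)
round 1: derive anc(d,e) via R0 from parent(d,e)
round 1: derive anc(e,b) via R0 from parent(e,b)
round 1: derive anc(g,d) via R0 from parent(g,d)
round 2: derive anc(b,e) via R1 from anc(b,d), anc(d,e)
round 2: derive anc(d,b) via R1 from anc(d,e), anc(e,b)
round 2: derive anc(e,d) via R1 from anc(e,b), anc(b,d)
round 2: derive anc(g,e) via R1 from anc(g,d), anc(d,e)
round 3: derive anc(e,e) via R1 from anc(e,b), anc(b,e)
round 3: derive anc(g,b) via R1 from anc(g,d), anc(d,b)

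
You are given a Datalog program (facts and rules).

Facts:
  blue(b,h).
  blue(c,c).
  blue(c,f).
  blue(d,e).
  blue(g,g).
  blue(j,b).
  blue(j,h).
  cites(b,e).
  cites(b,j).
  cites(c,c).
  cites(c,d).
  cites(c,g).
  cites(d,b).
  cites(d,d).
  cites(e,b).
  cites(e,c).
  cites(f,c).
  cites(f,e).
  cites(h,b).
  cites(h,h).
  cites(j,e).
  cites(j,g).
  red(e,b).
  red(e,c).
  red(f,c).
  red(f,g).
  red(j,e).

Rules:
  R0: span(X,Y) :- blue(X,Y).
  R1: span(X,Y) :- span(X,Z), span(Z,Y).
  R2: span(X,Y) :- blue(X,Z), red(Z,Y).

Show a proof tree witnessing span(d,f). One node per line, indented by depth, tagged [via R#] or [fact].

round 1: derive span(b,h) via R0 from blue(b,h)
round 1: derive span(c,c) via R0 from blue(c,c)
round 1: derive span(c,f) via R0 from blue(c,f)
round 1: derive span(d,e) via R0 from blue(d,e)
round 1: derive span(g,g) via R0 from blue(g,g)
round 1: derive span(j,b) via R0 from blue(j,b)
round 1: derive span(j,h) via R0 from blue(j,h)
round 1: derive span(c,g) via R2 from blue(c,f), red(f,g)
round 1: derive span(d,b) via R2 from blue(d,e), red(e,b)
round 1: derive span(d,c) via R2 from blue(d,e), red(e,c)
round 2: derive span(d,f) via R1 from span(d,c), span(c,f)
round 2: derive span(d,g) via R1 from span(d,c), span(c,g)
round 2: derive span(d,h) via R1 from span(d,b), span(b,h)

span(d,f)  [via R1]
  span(d,c)  [via R2]
    blue(d,e)  [fact]
    red(e,c)  [fact]
  span(c,f)  [via R0]
    blue(c,f)  [fact]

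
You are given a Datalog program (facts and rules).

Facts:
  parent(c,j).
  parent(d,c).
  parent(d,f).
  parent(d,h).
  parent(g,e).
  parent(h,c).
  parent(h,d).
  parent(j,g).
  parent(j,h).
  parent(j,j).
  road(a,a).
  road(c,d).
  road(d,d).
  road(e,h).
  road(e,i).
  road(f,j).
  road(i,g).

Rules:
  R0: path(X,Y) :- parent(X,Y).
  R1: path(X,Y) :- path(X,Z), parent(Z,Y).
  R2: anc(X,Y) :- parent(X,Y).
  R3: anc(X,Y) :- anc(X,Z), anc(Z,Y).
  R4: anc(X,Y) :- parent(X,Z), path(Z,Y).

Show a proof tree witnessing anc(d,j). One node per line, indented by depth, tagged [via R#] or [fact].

round 1: derive path(c,j) via R0 from parent(c,j)
round 1: derive path(d,c) via R0 from parent(d,c)
round 1: derive path(d,f) via R0 from parent(d,f)
round 1: derive path(d,h) via R0 from parent(d,h)
round 1: derive path(g,e) via R0 from parent(g,e)
round 1: derive path(h,c) via R0 from parent(h,c)
round 1: derive path(h,d) via R0 from parent(h,d)
round 1: derive path(j,g) via R0 from parent(j,g)
round 1: derive path(j,h) via R0 from parent(j,h)
round 1: derive path(j,j) via R0 from parent(j,j)
round 1: derive anc(c,j) via R2 from parent(c,j)
round 1: derive anc(d,c) via R2 from parent(d,c)
round 1: derive anc(d,f) via R2 from parent(d,f)
round 1: derive anc(d,h) via R2 from parent(d,h)
round 1: derive anc(g,e) via R2 from parent(g,e)
round 1: derive anc(h,c) via R2 from parent(h,c)
round 1: derive anc(h,d) via R2 from parent(h,d)
round 1: derive anc(j,g) via R2 from parent(j,g)
round 1: derive anc(j,h) via R2 from parent(j,h)
round 1: derive anc(j,j) via R2 from parent(j,j)
round 2: derive path(c,g) via R1 from path(c,j), parent(j,g)
round 2: derive path(c,h) via R1 from path(c,j), parent(j,h)
round 2: derive path(d,d) via R1 from path(d,h), parent(h,d)
round 2: derive path(d,j) via R1 from path(d,c), parent(c,j)
round 2: derive path(h,f) via R1 from path(h,d), parent(d,f)
round 2: derive path(h,h) via R1 from path(h,d), parent(d,h)
round 2: derive path(h,j) via R1 from path(h,c), parent(c,j)
round 2: derive path(j,c) via R1 from path(j,h), parent(h,c)
round 2: derive path(j,d) via R1 from path(j,h), parent(h,d)
round 2: derive path(j,e) via R1 from path(j,g), parent(g,e)
round 2: derive anc(c,g) via R3 from anc(c,j), anc(j,g)
round 2: derive anc(c,h) via R3 from anc(c,j), anc(j,h)
round 2: derive anc(d,d) via R3 from anc(d,h), anc(h,d)
round 2: derive anc(d,j) via R3 from anc(d,c), anc(c,j)
round 2: derive anc(h,f) via R3 from anc(h,d), anc(d,f)
round 2: derive anc(h,h) via R3 from anc(h,d), anc(d,h)
round 2: derive anc(h,j) via R3 from anc(h,c), anc(c,j)
round 2: derive anc(j,c) via R3 from anc(j,h), anc(h,c)
round 2: derive anc(j,d) via R3 from anc(j,h), anc(h,d)
round 2: derive anc(j,e) via R3 from anc(j,g), anc(g,e)
round 3: derive path(c,c) via R1 from path(c,h), parent(h,c)
round 3: derive path(c,d) via R1 from path(c,h), parent(h,d)
round 3: derive path(c,e) via R1 from path(c,g), parent(g,e)
round 3: derive path(d,g) via R1 from path(d,j), parent(j,g)
round 3: derive path(h,g) via R1 from path(h,j), parent(j,g)
round 3: derive path(j,f) via R1 from path(j,d), parent(d,f)
round 3: derive anc(c,c) via R3 from anc(c,h), anc(h,c)
round 3: derive anc(c,d) via R3 from anc(c,h), anc(h,d)
round 3: derive anc(c,e) via R3 from anc(c,g), anc(g,e)
round 3: derive anc(c,f) via R3 from anc(c,h), anc(h,f)
round 3: derive anc(d,e) via R3 from anc(d,j), anc(j,e)
round 3: derive anc(d,g) via R3 from anc(d,c), anc(c,g)
round 3: derive anc(h,e) via R3 from anc(h,j), anc(j,e)
round 3: derive anc(h,g) via R3 from anc(h,c), anc(c,g)
round 3: derive anc(j,f) via R3 from anc(j,d), anc(d,f)
round 4: derive path(c,f) via R1 from path(c,d), parent(d,f)
round 4: derive path(d,e) via R1 from path(d,g), parent(g,e)
round 4: derive path(h,e) via R1 from path(h,g), parent(g,e)

anc(d,j)  [via R3]
  anc(d,c)  [via R2]
    parent(d,c)  [fact]
  anc(c,j)  [via R2]
    parent(c,j)  [fact]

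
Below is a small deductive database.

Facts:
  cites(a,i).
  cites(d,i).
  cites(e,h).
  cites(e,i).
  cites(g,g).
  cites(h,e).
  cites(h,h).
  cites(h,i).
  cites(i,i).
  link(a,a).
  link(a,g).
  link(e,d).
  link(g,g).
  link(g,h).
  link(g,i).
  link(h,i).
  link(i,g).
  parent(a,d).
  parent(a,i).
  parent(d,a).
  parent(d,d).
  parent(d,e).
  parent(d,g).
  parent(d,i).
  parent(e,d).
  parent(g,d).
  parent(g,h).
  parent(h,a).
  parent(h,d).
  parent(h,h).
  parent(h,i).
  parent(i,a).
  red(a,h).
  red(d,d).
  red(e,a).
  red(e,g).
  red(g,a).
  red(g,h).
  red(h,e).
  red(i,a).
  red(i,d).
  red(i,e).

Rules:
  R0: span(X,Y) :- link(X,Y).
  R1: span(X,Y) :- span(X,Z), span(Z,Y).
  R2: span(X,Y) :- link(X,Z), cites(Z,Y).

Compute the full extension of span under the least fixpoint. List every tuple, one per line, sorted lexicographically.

span(a,a)
span(a,d)
span(a,e)
span(a,g)
span(a,h)
span(a,i)
span(e,d)
span(e,e)
span(e,g)
span(e,h)
span(e,i)
span(g,d)
span(g,e)
span(g,g)
span(g,h)
span(g,i)
span(h,d)
span(h,e)
span(h,g)
span(h,h)
span(h,i)
span(i,d)
span(i,e)
span(i,g)
span(i,h)
span(i,i)

round 1: derive span(a,a) via R0 from link(a,a)
round 1: derive span(a,g) via R0 from link(a,g)
round 1: derive span(e,d) via R0 from link(e,d)
round 1: derive span(g,g) via R0 from link(g,g)
round 1: derive span(g,h) via R0 from link(g,h)
round 1: derive span(g,i) via R0 from link(g,i)
round 1: derive span(h,i) via R0 from link(h,i)
round 1: derive span(i,g) via R0 from link(i,g)
round 1: derive span(a,i) via R2 from link(a,a), cites(a,i)
round 1: derive span(e,i) via R2 from link(e,d), cites(d,i)
round 1: derive span(g,e) via R2 from link(g,h), cites(h,e)
round 2: derive span(a,e) via R1 from span(a,g), span(g,e)
round 2: derive span(a,h) via R1 from span(a,g), span(g,h)
round 2: derive span(e,g) via R1 from span(e,i), span(i,g)
round 2: derive span(g,d) via R1 from span(g,e), span(e,d)
round 2: derive span(h,g) via R1 from span(h,i), span(i,g)
round 2: derive span(i,e) via R1 from span(i,g), span(g,e)
round 2: derive span(i,h) via R1 from span(i,g), span(g,h)
round 2: derive span(i,i) via R1 from span(i,g), span(g,i)
round 3: derive span(a,d) via R1 from span(a,e), span(e,d)
round 3: derive span(e,e) via R1 from span(e,g), span(g,e)
round 3: derive span(e,h) via R1 from span(e,g), span(g,h)
round 3: derive span(h,d) via R1 from span(h,g), span(g,d)
round 3: derive span(h,e) via R1 from span(h,g), span(g,e)
round 3: derive span(h,h) via R1 from span(h,g), span(g,h)
round 3: derive span(i,d) via R1 from span(i,e), span(e,d)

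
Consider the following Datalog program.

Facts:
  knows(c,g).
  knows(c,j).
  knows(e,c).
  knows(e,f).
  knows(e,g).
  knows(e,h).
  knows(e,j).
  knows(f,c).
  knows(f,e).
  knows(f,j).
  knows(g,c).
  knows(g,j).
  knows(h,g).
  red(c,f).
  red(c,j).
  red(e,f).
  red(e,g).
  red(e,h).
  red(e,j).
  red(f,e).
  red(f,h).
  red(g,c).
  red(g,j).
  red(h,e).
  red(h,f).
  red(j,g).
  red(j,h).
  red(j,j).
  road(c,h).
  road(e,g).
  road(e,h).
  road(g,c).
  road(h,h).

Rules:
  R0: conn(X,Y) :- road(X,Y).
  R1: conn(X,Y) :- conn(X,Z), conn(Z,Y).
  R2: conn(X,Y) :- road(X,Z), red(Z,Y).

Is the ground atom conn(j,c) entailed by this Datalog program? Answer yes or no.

round 1: derive conn(c,h) via R0 from road(c,h)
round 1: derive conn(e,g) via R0 from road(e,g)
round 1: derive conn(e,h) via R0 from road(e,h)
round 1: derive conn(g,c) via R0 from road(g,c)
round 1: derive conn(h,h) via R0 from road(h,h)
round 1: derive conn(c,e) via R2 from road(c,h), red(h,e)
round 1: derive conn(c,f) via R2 from road(c,h), red(h,f)
round 1: derive conn(e,c) via R2 from road(e,g), red(g,c)
round 1: derive conn(e,e) via R2 from road(e,h), red(h,e)
round 1: derive conn(e,f) via R2 from road(e,h), red(h,f)
round 1: derive conn(e,j) via R2 from road(e,g), red(g,j)
round 1: derive conn(g,f) via R2 from road(g,c), red(c,f)
round 1: derive conn(g,j) via R2 from road(g,c), red(c,j)
round 1: derive conn(h,e) via R2 from road(h,h), red(h,e)
round 1: derive conn(h,f) via R2 from road(h,h), red(h,f)
round 2: derive conn(c,c) via R1 from conn(c,e), conn(e,c)
round 2: derive conn(c,g) via R1 from conn(c,e), conn(e,g)
round 2: derive conn(c,j) via R1 from conn(c,e), conn(e,j)
round 2: derive conn(g,e) via R1 from conn(g,c), conn(c,e)
round 2: derive conn(g,h) via R1 from conn(g,c), conn(c,h)
round 2: derive conn(h,c) via R1 from conn(h,e), conn(e,c)
round 2: derive conn(h,g) via R1 from conn(h,e), conn(e,g)
round 2: derive conn(h,j) via R1 from conn(h,e), conn(e,j)
round 3: derive conn(g,g) via R1 from conn(g,c), conn(c,g)

no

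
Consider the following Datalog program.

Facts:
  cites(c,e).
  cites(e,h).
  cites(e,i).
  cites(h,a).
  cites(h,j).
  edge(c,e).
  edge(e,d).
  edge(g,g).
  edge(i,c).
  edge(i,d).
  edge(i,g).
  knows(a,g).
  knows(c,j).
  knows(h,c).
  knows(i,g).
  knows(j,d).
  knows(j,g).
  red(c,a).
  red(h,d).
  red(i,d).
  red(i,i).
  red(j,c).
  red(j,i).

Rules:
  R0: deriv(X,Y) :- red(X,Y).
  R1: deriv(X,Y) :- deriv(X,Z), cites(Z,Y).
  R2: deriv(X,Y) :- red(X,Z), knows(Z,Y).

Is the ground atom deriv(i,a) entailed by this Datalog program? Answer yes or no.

round 1: derive deriv(c,a) via R0 from red(c,a)
round 1: derive deriv(h,d) via R0 from red(h,d)
round 1: derive deriv(i,d) via R0 from red(i,d)
round 1: derive deriv(i,i) via R0 from red(i,i)
round 1: derive deriv(j,c) via R0 from red(j,c)
round 1: derive deriv(j,i) via R0 from red(j,i)
round 1: derive deriv(c,g) via R2 from red(c,a), knows(a,g)
round 1: derive deriv(i,g) via R2 from red(i,i), knows(i,g)
round 1: derive deriv(j,g) via R2 from red(j,i), knows(i,g)
round 1: derive deriv(j,j) via R2 from red(j,c), knows(c,j)
round 2: derive deriv(j,e) via R1 from deriv(j,c), cites(c,e)
round 3: derive deriv(j,h) via R1 from deriv(j,e), cites(e,h)
round 4: derive deriv(j,a) via R1 from deriv(j,h), cites(h,a)

no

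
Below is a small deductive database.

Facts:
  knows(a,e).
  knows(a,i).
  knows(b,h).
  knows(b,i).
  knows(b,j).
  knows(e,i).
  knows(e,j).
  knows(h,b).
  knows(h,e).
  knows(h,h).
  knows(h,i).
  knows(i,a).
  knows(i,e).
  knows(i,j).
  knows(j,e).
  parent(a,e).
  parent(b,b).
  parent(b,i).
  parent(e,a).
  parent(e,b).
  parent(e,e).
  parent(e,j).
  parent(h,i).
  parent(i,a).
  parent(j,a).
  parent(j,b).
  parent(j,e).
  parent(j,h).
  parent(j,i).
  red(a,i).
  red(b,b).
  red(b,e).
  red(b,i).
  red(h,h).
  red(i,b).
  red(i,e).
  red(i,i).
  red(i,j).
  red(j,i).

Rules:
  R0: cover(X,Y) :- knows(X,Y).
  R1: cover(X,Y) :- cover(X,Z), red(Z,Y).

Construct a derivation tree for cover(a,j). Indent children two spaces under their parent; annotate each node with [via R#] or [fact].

cover(a,j)  [via R1]
  cover(a,i)  [via R0]
    knows(a,i)  [fact]
  red(i,j)  [fact]

round 1: derive cover(a,e) via R0 from knows(a,e)
round 1: derive cover(a,i) via R0 from knows(a,i)
round 1: derive cover(b,h) via R0 from knows(b,h)
round 1: derive cover(b,i) via R0 from knows(b,i)
round 1: derive cover(b,j) via R0 from knows(b,j)
round 1: derive cover(e,i) via R0 from knows(e,i)
round 1: derive cover(e,j) via R0 from knows(e,j)
round 1: derive cover(h,b) via R0 from knows(h,b)
round 1: derive cover(h,e) via R0 from knows(h,e)
round 1: derive cover(h,h) via R0 from knows(h,h)
round 1: derive cover(h,i) via R0 from knows(h,i)
round 1: derive cover(i,a) via R0 from knows(i,a)
round 1: derive cover(i,e) via R0 from knows(i,e)
round 1: derive cover(i,j) via R0 from knows(i,j)
round 1: derive cover(j,e) via R0 from knows(j,e)
round 2: derive cover(a,b) via R1 from cover(a,i), red(i,b)
round 2: derive cover(a,j) via R1 from cover(a,i), red(i,j)
round 2: derive cover(b,b) via R1 from cover(b,i), red(i,b)
round 2: derive cover(b,e) via R1 from cover(b,i), red(i,e)
round 2: derive cover(e,b) via R1 from cover(e,i), red(i,b)
round 2: derive cover(e,e) via R1 from cover(e,i), red(i,e)
round 2: derive cover(h,j) via R1 from cover(h,i), red(i,j)
round 2: derive cover(i,i) via R1 from cover(i,a), red(a,i)
round 3: derive cover(i,b) via R1 from cover(i,i), red(i,b)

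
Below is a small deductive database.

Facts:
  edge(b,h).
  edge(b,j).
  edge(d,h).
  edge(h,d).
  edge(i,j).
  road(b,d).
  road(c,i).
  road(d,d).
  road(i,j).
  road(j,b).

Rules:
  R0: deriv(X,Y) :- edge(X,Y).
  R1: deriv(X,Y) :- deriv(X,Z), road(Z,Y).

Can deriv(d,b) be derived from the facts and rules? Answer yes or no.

no

round 1: derive deriv(b,h) via R0 from edge(b,h)
round 1: derive deriv(b,j) via R0 from edge(b,j)
round 1: derive deriv(d,h) via R0 from edge(d,h)
round 1: derive deriv(h,d) via R0 from edge(h,d)
round 1: derive deriv(i,j) via R0 from edge(i,j)
round 2: derive deriv(b,b) via R1 from deriv(b,j), road(j,b)
round 2: derive deriv(i,b) via R1 from deriv(i,j), road(j,b)
round 3: derive deriv(b,d) via R1 from deriv(b,b), road(b,d)
round 3: derive deriv(i,d) via R1 from deriv(i,b), road(b,d)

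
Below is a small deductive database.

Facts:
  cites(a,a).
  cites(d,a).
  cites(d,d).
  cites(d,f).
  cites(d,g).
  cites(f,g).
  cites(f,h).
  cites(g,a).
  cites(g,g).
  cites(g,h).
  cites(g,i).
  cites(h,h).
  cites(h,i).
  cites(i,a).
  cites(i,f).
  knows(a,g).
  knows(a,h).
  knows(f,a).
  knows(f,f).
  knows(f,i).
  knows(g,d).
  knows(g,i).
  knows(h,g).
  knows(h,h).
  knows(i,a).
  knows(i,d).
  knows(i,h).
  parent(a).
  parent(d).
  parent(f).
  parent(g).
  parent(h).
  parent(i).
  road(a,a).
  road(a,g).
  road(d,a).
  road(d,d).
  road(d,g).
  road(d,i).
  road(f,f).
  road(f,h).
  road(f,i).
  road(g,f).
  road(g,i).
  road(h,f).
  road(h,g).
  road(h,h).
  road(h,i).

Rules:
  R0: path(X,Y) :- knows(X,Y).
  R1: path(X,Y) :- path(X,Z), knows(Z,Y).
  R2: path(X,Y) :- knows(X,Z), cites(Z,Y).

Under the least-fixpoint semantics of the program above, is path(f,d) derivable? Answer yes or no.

round 1: derive path(a,g) via R0 from knows(a,g)
round 1: derive path(a,h) via R0 from knows(a,h)
round 1: derive path(f,a) via R0 from knows(f,a)
round 1: derive path(f,f) via R0 from knows(f,f)
round 1: derive path(f,i) via R0 from knows(f,i)
round 1: derive path(g,d) via R0 from knows(g,d)
round 1: derive path(g,i) via R0 from knows(g,i)
round 1: derive path(h,g) via R0 from knows(h,g)
round 1: derive path(h,h) via R0 from knows(h,h)
round 1: derive path(i,a) via R0 from knows(i,a)
round 1: derive path(i,d) via R0 from knows(i,d)
round 1: derive path(i,h) via R0 from knows(i,h)
round 1: derive path(a,a) via R2 from knows(a,g), cites(g,a)
round 1: derive path(a,i) via R2 from knows(a,g), cites(g,i)
round 1: derive path(f,g) via R2 from knows(f,f), cites(f,g)
round 1: derive path(f,h) via R2 from knows(f,f), cites(f,h)
round 1: derive path(g,a) via R2 from knows(g,d), cites(d,a)
round 1: derive path(g,f) via R2 from knows(g,d), cites(d,f)
round 1: derive path(g,g) via R2 from knows(g,d), cites(d,g)
round 1: derive path(h,a) via R2 from knows(h,g), cites(g,a)
round 1: derive path(h,i) via R2 from knows(h,g), cites(g,i)
round 1: derive path(i,f) via R2 from knows(i,d), cites(d,f)
round 1: derive path(i,g) via R2 from knows(i,d), cites(d,g)
round 1: derive path(i,i) via R2 from knows(i,h), cites(h,i)
round 2: derive path(a,d) via R1 from path(a,g), knows(g,d)
round 2: derive path(f,d) via R1 from path(f,g), knows(g,d)
round 2: derive path(g,h) via R1 from path(g,a), knows(a,h)
round 2: derive path(h,d) via R1 from path(h,g), knows(g,d)

yes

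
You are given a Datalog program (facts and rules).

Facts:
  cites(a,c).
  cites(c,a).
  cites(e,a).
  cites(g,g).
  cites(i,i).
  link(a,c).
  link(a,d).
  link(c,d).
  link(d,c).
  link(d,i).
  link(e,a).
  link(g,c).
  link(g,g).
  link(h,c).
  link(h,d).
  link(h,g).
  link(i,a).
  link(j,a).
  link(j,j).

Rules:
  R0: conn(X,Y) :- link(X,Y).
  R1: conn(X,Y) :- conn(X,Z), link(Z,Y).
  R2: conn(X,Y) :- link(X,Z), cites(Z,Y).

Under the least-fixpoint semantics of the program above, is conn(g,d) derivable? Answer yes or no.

round 1: derive conn(a,c) via R0 from link(a,c)
round 1: derive conn(a,d) via R0 from link(a,d)
round 1: derive conn(c,d) via R0 from link(c,d)
round 1: derive conn(d,c) via R0 from link(d,c)
round 1: derive conn(d,i) via R0 from link(d,i)
round 1: derive conn(e,a) via R0 from link(e,a)
round 1: derive conn(g,c) via R0 from link(g,c)
round 1: derive conn(g,g) via R0 from link(g,g)
round 1: derive conn(h,c) via R0 from link(h,c)
round 1: derive conn(h,d) via R0 from link(h,d)
round 1: derive conn(h,g) via R0 from link(h,g)
round 1: derive conn(i,a) via R0 from link(i,a)
round 1: derive conn(j,a) via R0 from link(j,a)
round 1: derive conn(j,j) via R0 from link(j,j)
round 1: derive conn(a,a) via R2 from link(a,c), cites(c,a)
round 1: derive conn(d,a) via R2 from link(d,c), cites(c,a)
round 1: derive conn(e,c) via R2 from link(e,a), cites(a,c)
round 1: derive conn(g,a) via R2 from link(g,c), cites(c,a)
round 1: derive conn(h,a) via R2 from link(h,c), cites(c,a)
round 1: derive conn(i,c) via R2 from link(i,a), cites(a,c)
round 1: derive conn(j,c) via R2 from link(j,a), cites(a,c)
round 2: derive conn(a,i) via R1 from conn(a,d), link(d,i)
round 2: derive conn(c,c) via R1 from conn(c,d), link(d,c)
round 2: derive conn(c,i) via R1 from conn(c,d), link(d,i)
round 2: derive conn(d,d) via R1 from conn(d,a), link(a,d)
round 2: derive conn(e,d) via R1 from conn(e,a), link(a,d)
round 2: derive conn(g,d) via R1 from conn(g,a), link(a,d)
round 2: derive conn(h,i) via R1 from conn(h,d), link(d,i)
round 2: derive conn(i,d) via R1 from conn(i,a), link(a,d)
round 2: derive conn(j,d) via R1 from conn(j,a), link(a,d)
round 3: derive conn(c,a) via R1 from conn(c,i), link(i,a)
round 3: derive conn(e,i) via R1 from conn(e,d), link(d,i)
round 3: derive conn(g,i) via R1 from conn(g,d), link(d,i)
round 3: derive conn(i,i) via R1 from conn(i,d), link(d,i)
round 3: derive conn(j,i) via R1 from conn(j,d), link(d,i)

yes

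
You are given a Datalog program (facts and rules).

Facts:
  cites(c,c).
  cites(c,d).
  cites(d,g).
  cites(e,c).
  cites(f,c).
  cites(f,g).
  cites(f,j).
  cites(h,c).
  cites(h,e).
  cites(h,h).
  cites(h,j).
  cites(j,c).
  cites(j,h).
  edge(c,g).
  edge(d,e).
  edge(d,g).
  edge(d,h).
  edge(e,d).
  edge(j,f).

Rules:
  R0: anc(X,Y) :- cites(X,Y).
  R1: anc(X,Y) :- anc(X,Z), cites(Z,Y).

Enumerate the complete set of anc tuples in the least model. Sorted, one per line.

anc(c,c)
anc(c,d)
anc(c,g)
anc(d,g)
anc(e,c)
anc(e,d)
anc(e,g)
anc(f,c)
anc(f,d)
anc(f,e)
anc(f,g)
anc(f,h)
anc(f,j)
anc(h,c)
anc(h,d)
anc(h,e)
anc(h,g)
anc(h,h)
anc(h,j)
anc(j,c)
anc(j,d)
anc(j,e)
anc(j,g)
anc(j,h)
anc(j,j)

round 1: derive anc(c,c) via R0 from cites(c,c)
round 1: derive anc(c,d) via R0 from cites(c,d)
round 1: derive anc(d,g) via R0 from cites(d,g)
round 1: derive anc(e,c) via R0 from cites(e,c)
round 1: derive anc(f,c) via R0 from cites(f,c)
round 1: derive anc(f,g) via R0 from cites(f,g)
round 1: derive anc(f,j) via R0 from cites(f,j)
round 1: derive anc(h,c) via R0 from cites(h,c)
round 1: derive anc(h,e) via R0 from cites(h,e)
round 1: derive anc(h,h) via R0 from cites(h,h)
round 1: derive anc(h,j) via R0 from cites(h,j)
round 1: derive anc(j,c) via R0 from cites(j,c)
round 1: derive anc(j,h) via R0 from cites(j,h)
round 2: derive anc(c,g) via R1 from anc(c,d), cites(d,g)
round 2: derive anc(e,d) via R1 from anc(e,c), cites(c,d)
round 2: derive anc(f,d) via R1 from anc(f,c), cites(c,d)
round 2: derive anc(f,h) via R1 from anc(f,j), cites(j,h)
round 2: derive anc(h,d) via R1 from anc(h,c), cites(c,d)
round 2: derive anc(j,d) via R1 from anc(j,c), cites(c,d)
round 2: derive anc(j,e) via R1 from anc(j,h), cites(h,e)
round 2: derive anc(j,j) via R1 from anc(j,h), cites(h,j)
round 3: derive anc(e,g) via R1 from anc(e,d), cites(d,g)
round 3: derive anc(f,e) via R1 from anc(f,h), cites(h,e)
round 3: derive anc(h,g) via R1 from anc(h,d), cites(d,g)
round 3: derive anc(j,g) via R1 from anc(j,d), cites(d,g)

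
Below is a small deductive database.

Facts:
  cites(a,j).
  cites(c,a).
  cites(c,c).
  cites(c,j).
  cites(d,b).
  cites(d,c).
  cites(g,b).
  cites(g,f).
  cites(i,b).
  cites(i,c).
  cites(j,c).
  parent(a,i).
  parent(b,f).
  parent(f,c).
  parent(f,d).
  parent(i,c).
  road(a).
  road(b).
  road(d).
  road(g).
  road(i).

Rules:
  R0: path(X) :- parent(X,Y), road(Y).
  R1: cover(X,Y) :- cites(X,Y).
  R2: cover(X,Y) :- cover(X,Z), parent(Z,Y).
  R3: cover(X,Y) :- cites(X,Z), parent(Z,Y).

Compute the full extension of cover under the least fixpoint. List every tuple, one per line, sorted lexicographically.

round 1: derive cover(a,j) via R1 from cites(a,j)
round 1: derive cover(c,a) via R1 from cites(c,a)
round 1: derive cover(c,c) via R1 from cites(c,c)
round 1: derive cover(c,j) via R1 from cites(c,j)
round 1: derive cover(d,b) via R1 from cites(d,b)
round 1: derive cover(d,c) via R1 from cites(d,c)
round 1: derive cover(g,b) via R1 from cites(g,b)
round 1: derive cover(g,f) via R1 from cites(g,f)
round 1: derive cover(i,b) via R1 from cites(i,b)
round 1: derive cover(i,c) via R1 from cites(i,c)
round 1: derive cover(j,c) via R1 from cites(j,c)
round 1: derive cover(c,i) via R3 from cites(c,a), parent(a,i)
round 1: derive cover(d,f) via R3 from cites(d,b), parent(b,f)
round 1: derive cover(g,c) via R3 from cites(g,f), parent(f,c)
round 1: derive cover(g,d) via R3 from cites(g,f), parent(f,d)
round 1: derive cover(i,f) via R3 from cites(i,b), parent(b,f)
round 2: derive cover(d,d) via R2 from cover(d,f), parent(f,d)
round 2: derive cover(i,d) via R2 from cover(i,f), parent(f,d)

cover(a,j)
cover(c,a)
cover(c,c)
cover(c,i)
cover(c,j)
cover(d,b)
cover(d,c)
cover(d,d)
cover(d,f)
cover(g,b)
cover(g,c)
cover(g,d)
cover(g,f)
cover(i,b)
cover(i,c)
cover(i,d)
cover(i,f)
cover(j,c)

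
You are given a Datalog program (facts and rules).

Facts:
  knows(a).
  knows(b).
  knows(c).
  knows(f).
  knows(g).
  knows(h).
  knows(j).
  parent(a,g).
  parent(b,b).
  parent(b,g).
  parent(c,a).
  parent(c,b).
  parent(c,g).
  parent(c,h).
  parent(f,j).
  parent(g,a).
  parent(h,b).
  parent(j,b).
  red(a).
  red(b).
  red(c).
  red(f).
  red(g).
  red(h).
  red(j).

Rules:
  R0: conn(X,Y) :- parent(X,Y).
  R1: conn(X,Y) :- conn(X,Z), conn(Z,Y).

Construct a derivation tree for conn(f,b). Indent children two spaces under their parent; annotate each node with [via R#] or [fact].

round 1: derive conn(a,g) via R0 from parent(a,g)
round 1: derive conn(b,b) via R0 from parent(b,b)
round 1: derive conn(b,g) via R0 from parent(b,g)
round 1: derive conn(c,a) via R0 from parent(c,a)
round 1: derive conn(c,b) via R0 from parent(c,b)
round 1: derive conn(c,g) via R0 from parent(c,g)
round 1: derive conn(c,h) via R0 from parent(c,h)
round 1: derive conn(f,j) via R0 from parent(f,j)
round 1: derive conn(g,a) via R0 from parent(g,a)
round 1: derive conn(h,b) via R0 from parent(h,b)
round 1: derive conn(j,b) via R0 from parent(j,b)
round 2: derive conn(a,a) via R1 from conn(a,g), conn(g,a)
round 2: derive conn(b,a) via R1 from conn(b,g), conn(g,a)
round 2: derive conn(f,b) via R1 from conn(f,j), conn(j,b)
round 2: derive conn(g,g) via R1 from conn(g,a), conn(a,g)
round 2: derive conn(h,g) via R1 from conn(h,b), conn(b,g)
round 2: derive conn(j,g) via R1 from conn(j,b), conn(b,g)
round 3: derive conn(f,a) via R1 from conn(f,b), conn(b,a)
round 3: derive conn(f,g) via R1 from conn(f,b), conn(b,g)
round 3: derive conn(h,a) via R1 from conn(h,b), conn(b,a)
round 3: derive conn(j,a) via R1 from conn(j,b), conn(b,a)

conn(f,b)  [via R1]
  conn(f,j)  [via R0]
    parent(f,j)  [fact]
  conn(j,b)  [via R0]
    parent(j,b)  [fact]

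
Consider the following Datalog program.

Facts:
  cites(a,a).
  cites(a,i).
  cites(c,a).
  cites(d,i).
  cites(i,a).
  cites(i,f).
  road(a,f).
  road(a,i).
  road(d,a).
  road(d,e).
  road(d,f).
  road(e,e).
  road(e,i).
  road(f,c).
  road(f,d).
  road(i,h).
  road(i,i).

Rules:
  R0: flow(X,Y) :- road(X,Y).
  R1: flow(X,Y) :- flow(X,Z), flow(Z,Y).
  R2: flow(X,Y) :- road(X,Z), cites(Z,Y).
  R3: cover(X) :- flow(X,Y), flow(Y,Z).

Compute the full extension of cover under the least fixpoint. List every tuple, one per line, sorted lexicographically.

round 1: derive flow(a,f) via R0 from road(a,f)
round 1: derive flow(a,i) via R0 from road(a,i)
round 1: derive flow(d,a) via R0 from road(d,a)
round 1: derive flow(d,e) via R0 from road(d,e)
round 1: derive flow(d,f) via R0 from road(d,f)
round 1: derive flow(e,e) via R0 from road(e,e)
round 1: derive flow(e,i) via R0 from road(e,i)
round 1: derive flow(f,c) via R0 from road(f,c)
round 1: derive flow(f,d) via R0 from road(f,d)
round 1: derive flow(i,h) via R0 from road(i,h)
round 1: derive flow(i,i) via R0 from road(i,i)
round 1: derive flow(a,a) via R2 from road(a,i), cites(i,a)
round 1: derive flow(d,i) via R2 from road(d,a), cites(a,i)
round 1: derive flow(e,a) via R2 from road(e,i), cites(i,a)
round 1: derive flow(e,f) via R2 from road(e,i), cites(i,f)
round 1: derive flow(f,a) via R2 from road(f,c), cites(c,a)
round 1: derive flow(f,i) via R2 from road(f,d), cites(d,i)
round 1: derive flow(i,a) via R2 from road(i,i), cites(i,a)
round 1: derive flow(i,f) via R2 from road(i,i), cites(i,f)
round 2: derive flow(a,c) via R1 from flow(a,f), flow(f,c)
round 2: derive flow(a,d) via R1 from flow(a,f), flow(f,d)
round 2: derive flow(a,h) via R1 from flow(a,i), flow(i,h)
round 2: derive flow(d,c) via R1 from flow(d,f), flow(f,c)
round 2: derive flow(d,d) via R1 from flow(d,f), flow(f,d)
round 2: derive flow(d,h) via R1 from flow(d,i), flow(i,h)
round 2: derive flow(e,c) via R1 from flow(e,f), flow(f,c)
round 2: derive flow(e,d) via R1 from flow(e,f), flow(f,d)
round 2: derive flow(e,h) via R1 from flow(e,i), flow(i,h)
round 2: derive flow(f,e) via R1 from flow(f,d), flow(d,e)
round 2: derive flow(f,f) via R1 from flow(f,a), flow(a,f)
round 2: derive flow(f,h) via R1 from flow(f,i), flow(i,h)
round 2: derive flow(i,c) via R1 from flow(i,f), flow(f,c)
round 2: derive flow(i,d) via R1 from flow(i,f), flow(f,d)
round 2: derive cover(a) via R3 from flow(a,a), flow(a,a)
round 2: derive cover(d) via R3 from flow(d,a), flow(a,a)
round 2: derive cover(e) via R3 from flow(e,a), flow(a,a)
round 2: derive cover(f) via R3 from flow(f,a), flow(a,a)
round 2: derive cover(i) via R3 from flow(i,a), flow(a,a)
round 3: derive flow(a,e) via R1 from flow(a,d), flow(d,e)
round 3: derive flow(i,e) via R1 from flow(i,d), flow(d,e)

cover(a)
cover(d)
cover(e)
cover(f)
cover(i)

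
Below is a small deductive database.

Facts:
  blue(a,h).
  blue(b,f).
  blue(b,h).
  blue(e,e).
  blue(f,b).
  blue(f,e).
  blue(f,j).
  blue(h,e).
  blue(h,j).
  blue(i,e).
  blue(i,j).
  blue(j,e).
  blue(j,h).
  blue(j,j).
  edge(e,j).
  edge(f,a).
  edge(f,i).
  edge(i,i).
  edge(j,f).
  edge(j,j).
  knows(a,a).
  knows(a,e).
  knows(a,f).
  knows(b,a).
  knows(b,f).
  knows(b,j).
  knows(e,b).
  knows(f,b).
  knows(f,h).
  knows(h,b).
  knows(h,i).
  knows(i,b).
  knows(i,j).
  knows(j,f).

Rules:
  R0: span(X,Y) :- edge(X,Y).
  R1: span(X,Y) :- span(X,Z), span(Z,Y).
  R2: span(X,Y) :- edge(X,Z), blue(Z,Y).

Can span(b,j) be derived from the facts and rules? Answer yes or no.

no

round 1: derive span(e,j) via R0 from edge(e,j)
round 1: derive span(f,a) via R0 from edge(f,a)
round 1: derive span(f,i) via R0 from edge(f,i)
round 1: derive span(i,i) via R0 from edge(i,i)
round 1: derive span(j,f) via R0 from edge(j,f)
round 1: derive span(j,j) via R0 from edge(j,j)
round 1: derive span(e,e) via R2 from edge(e,j), blue(j,e)
round 1: derive span(e,h) via R2 from edge(e,j), blue(j,h)
round 1: derive span(f,e) via R2 from edge(f,i), blue(i,e)
round 1: derive span(f,h) via R2 from edge(f,a), blue(a,h)
round 1: derive span(f,j) via R2 from edge(f,i), blue(i,j)
round 1: derive span(i,e) via R2 from edge(i,i), blue(i,e)
round 1: derive span(i,j) via R2 from edge(i,i), blue(i,j)
round 1: derive span(j,b) via R2 from edge(j,f), blue(f,b)
round 1: derive span(j,e) via R2 from edge(j,f), blue(f,e)
round 1: derive span(j,h) via R2 from edge(j,j), blue(j,h)
round 2: derive span(e,b) via R1 from span(e,j), span(j,b)
round 2: derive span(e,f) via R1 from span(e,j), span(j,f)
round 2: derive span(f,b) via R1 from span(f,j), span(j,b)
round 2: derive span(f,f) via R1 from span(f,j), span(j,f)
round 2: derive span(i,b) via R1 from span(i,j), span(j,b)
round 2: derive span(i,f) via R1 from span(i,j), span(j,f)
round 2: derive span(i,h) via R1 from span(i,e), span(e,h)
round 2: derive span(j,a) via R1 from span(j,f), span(f,a)
round 2: derive span(j,i) via R1 from span(j,f), span(f,i)
round 3: derive span(e,a) via R1 from span(e,f), span(f,a)
round 3: derive span(e,i) via R1 from span(e,f), span(f,i)
round 3: derive span(i,a) via R1 from span(i,f), span(f,a)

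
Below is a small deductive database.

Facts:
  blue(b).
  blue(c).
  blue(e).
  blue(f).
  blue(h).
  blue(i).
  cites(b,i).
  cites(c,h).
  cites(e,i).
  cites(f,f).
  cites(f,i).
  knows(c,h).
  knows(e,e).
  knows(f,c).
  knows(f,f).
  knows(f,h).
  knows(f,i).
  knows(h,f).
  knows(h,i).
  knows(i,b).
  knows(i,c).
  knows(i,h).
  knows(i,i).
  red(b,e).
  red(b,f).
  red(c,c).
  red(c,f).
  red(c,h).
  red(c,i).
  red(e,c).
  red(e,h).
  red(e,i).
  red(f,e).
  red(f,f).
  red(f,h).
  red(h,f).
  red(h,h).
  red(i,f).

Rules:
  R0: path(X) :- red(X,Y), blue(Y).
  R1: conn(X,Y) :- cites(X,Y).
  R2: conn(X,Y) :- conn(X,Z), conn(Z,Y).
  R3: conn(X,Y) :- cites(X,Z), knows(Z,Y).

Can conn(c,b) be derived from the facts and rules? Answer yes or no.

yes

round 1: derive conn(b,i) via R1 from cites(b,i)
round 1: derive conn(c,h) via R1 from cites(c,h)
round 1: derive conn(e,i) via R1 from cites(e,i)
round 1: derive conn(f,f) via R1 from cites(f,f)
round 1: derive conn(f,i) via R1 from cites(f,i)
round 1: derive conn(b,b) via R3 from cites(b,i), knows(i,b)
round 1: derive conn(b,c) via R3 from cites(b,i), knows(i,c)
round 1: derive conn(b,h) via R3 from cites(b,i), knows(i,h)
round 1: derive conn(c,f) via R3 from cites(c,h), knows(h,f)
round 1: derive conn(c,i) via R3 from cites(c,h), knows(h,i)
round 1: derive conn(e,b) via R3 from cites(e,i), knows(i,b)
round 1: derive conn(e,c) via R3 from cites(e,i), knows(i,c)
round 1: derive conn(e,h) via R3 from cites(e,i), knows(i,h)
round 1: derive conn(f,b) via R3 from cites(f,i), knows(i,b)
round 1: derive conn(f,c) via R3 from cites(f,f), knows(f,c)
round 1: derive conn(f,h) via R3 from cites(f,f), knows(f,h)
round 2: derive conn(b,f) via R2 from conn(b,c), conn(c,f)
round 2: derive conn(c,b) via R2 from conn(c,f), conn(f,b)
round 2: derive conn(c,c) via R2 from conn(c,f), conn(f,c)
round 2: derive conn(e,f) via R2 from conn(e,c), conn(c,f)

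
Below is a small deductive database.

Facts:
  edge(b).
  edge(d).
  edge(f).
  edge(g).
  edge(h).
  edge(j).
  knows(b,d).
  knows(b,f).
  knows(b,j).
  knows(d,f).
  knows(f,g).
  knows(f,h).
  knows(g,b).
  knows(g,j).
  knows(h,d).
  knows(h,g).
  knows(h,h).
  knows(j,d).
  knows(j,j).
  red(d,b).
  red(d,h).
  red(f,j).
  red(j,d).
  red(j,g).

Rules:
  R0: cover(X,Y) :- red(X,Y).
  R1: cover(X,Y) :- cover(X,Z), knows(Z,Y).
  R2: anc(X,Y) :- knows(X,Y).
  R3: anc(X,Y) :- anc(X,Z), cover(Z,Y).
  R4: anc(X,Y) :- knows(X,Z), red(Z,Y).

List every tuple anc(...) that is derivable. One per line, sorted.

anc(b,b)
anc(b,d)
anc(b,f)
anc(b,g)
anc(b,h)
anc(b,j)
anc(d,b)
anc(d,d)
anc(d,f)
anc(d,g)
anc(d,h)
anc(d,j)
anc(f,g)
anc(f,h)
anc(g,b)
anc(g,d)
anc(g,f)
anc(g,g)
anc(g,h)
anc(g,j)
anc(h,b)
anc(h,d)
anc(h,f)
anc(h,g)
anc(h,h)
anc(h,j)
anc(j,b)
anc(j,d)
anc(j,f)
anc(j,g)
anc(j,h)
anc(j,j)

round 1: derive cover(d,b) via R0 from red(d,b)
round 1: derive cover(d,h) via R0 from red(d,h)
round 1: derive cover(f,j) via R0 from red(f,j)
round 1: derive cover(j,d) via R0 from red(j,d)
round 1: derive cover(j,g) via R0 from red(j,g)
round 1: derive anc(b,d) via R2 from knows(b,d)
round 1: derive anc(b,f) via R2 from knows(b,f)
round 1: derive anc(b,j) via R2 from knows(b,j)
round 1: derive anc(d,f) via R2 from knows(d,f)
round 1: derive anc(f,g) via R2 from knows(f,g)
round 1: derive anc(f,h) via R2 from knows(f,h)
round 1: derive anc(g,b) via R2 from knows(g,b)
round 1: derive anc(g,j) via R2 from knows(g,j)
round 1: derive anc(h,d) via R2 from knows(h,d)
round 1: derive anc(h,g) via R2 from knows(h,g)
round 1: derive anc(h,h) via R2 from knows(h,h)
round 1: derive anc(j,d) via R2 from knows(j,d)
round 1: derive anc(j,j) via R2 from knows(j,j)
round 1: derive anc(b,b) via R4 from knows(b,d), red(d,b)
round 1: derive anc(b,g) via R4 from knows(b,j), red(j,g)
round 1: derive anc(b,h) via R4 from knows(b,d), red(d,h)
round 1: derive anc(d,j) via R4 from knows(d,f), red(f,j)
round 1: derive anc(g,d) via R4 from knows(g,j), red(j,d)
round 1: derive anc(g,g) via R4 from knows(g,j), red(j,g)
round 1: derive anc(h,b) via R4 from knows(h,d), red(d,b)
round 1: derive anc(j,b) via R4 from knows(j,d), red(d,b)
round 1: derive anc(j,g) via R4 from knows(j,j), red(j,g)
round 1: derive anc(j,h) via R4 from knows(j,d), red(d,h)
round 2: derive cover(d,d) via R1 from cover(d,b), knows(b,d)
round 2: derive cover(d,f) via R1 from cover(d,b), knows(b,f)
round 2: derive cover(d,g) via R1 from cover(d,h), knows(h,g)
round 2: derive cover(d,j) via R1 from cover(d,b), knows(b,j)
round 2: derive cover(f,d) via R1 from cover(f,j), knows(j,d)
round 2: derive cover(j,b) via R1 from cover(j,g), knows(g,b)
round 2: derive cover(j,f) via R1 from cover(j,d), knows(d,f)
round 2: derive cover(j,j) via R1 from cover(j,g), knows(g,j)
round 2: derive anc(d,d) via R3 from anc(d,j), cover(j,d)
round 2: derive anc(d,g) via R3 from anc(d,j), cover(j,g)
round 2: derive anc(g,h) via R3 from anc(g,d), cover(d,h)
round 3: derive cover(f,f) via R1 from cover(f,d), knows(d,f)
round 3: derive cover(j,h) via R1 from cover(j,f), knows(f,h)
round 3: derive anc(d,b) via R3 from anc(d,d), cover(d,b)
round 3: derive anc(d,h) via R3 from anc(d,d), cover(d,h)
round 3: derive anc(g,f) via R3 from anc(g,d), cover(d,f)
round 3: derive anc(h,f) via R3 from anc(h,d), cover(d,f)
round 3: derive anc(h,j) via R3 from anc(h,d), cover(d,j)
round 3: derive anc(j,f) via R3 from anc(j,d), cover(d,f)
round 4: derive cover(f,g) via R1 from cover(f,f), knows(f,g)
round 4: derive cover(f,h) via R1 from cover(f,f), knows(f,h)
round 5: derive cover(f,b) via R1 from cover(f,g), knows(g,b)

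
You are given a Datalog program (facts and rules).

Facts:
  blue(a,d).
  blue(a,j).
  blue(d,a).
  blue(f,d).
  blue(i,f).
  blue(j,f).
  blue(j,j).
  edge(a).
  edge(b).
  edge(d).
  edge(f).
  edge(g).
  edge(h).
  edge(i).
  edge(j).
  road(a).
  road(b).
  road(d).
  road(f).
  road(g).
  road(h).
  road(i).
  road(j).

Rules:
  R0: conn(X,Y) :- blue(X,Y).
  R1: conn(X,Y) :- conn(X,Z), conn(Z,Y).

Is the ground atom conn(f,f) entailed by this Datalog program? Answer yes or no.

round 1: derive conn(a,d) via R0 from blue(a,d)
round 1: derive conn(a,j) via R0 from blue(a,j)
round 1: derive conn(d,a) via R0 from blue(d,a)
round 1: derive conn(f,d) via R0 from blue(f,d)
round 1: derive conn(i,f) via R0 from blue(i,f)
round 1: derive conn(j,f) via R0 from blue(j,f)
round 1: derive conn(j,j) via R0 from blue(j,j)
round 2: derive conn(a,a) via R1 from conn(a,d), conn(d,a)
round 2: derive conn(a,f) via R1 from conn(a,j), conn(j,f)
round 2: derive conn(d,d) via R1 from conn(d,a), conn(a,d)
round 2: derive conn(d,j) via R1 from conn(d,a), conn(a,j)
round 2: derive conn(f,a) via R1 from conn(f,d), conn(d,a)
round 2: derive conn(i,d) via R1 from conn(i,f), conn(f,d)
round 2: derive conn(j,d) via R1 from conn(j,f), conn(f,d)
round 3: derive conn(d,f) via R1 from conn(d,a), conn(a,f)
round 3: derive conn(f,f) via R1 from conn(f,a), conn(a,f)
round 3: derive conn(f,j) via R1 from conn(f,a), conn(a,j)
round 3: derive conn(i,a) via R1 from conn(i,d), conn(d,a)
round 3: derive conn(i,j) via R1 from conn(i,d), conn(d,j)
round 3: derive conn(j,a) via R1 from conn(j,d), conn(d,a)

yes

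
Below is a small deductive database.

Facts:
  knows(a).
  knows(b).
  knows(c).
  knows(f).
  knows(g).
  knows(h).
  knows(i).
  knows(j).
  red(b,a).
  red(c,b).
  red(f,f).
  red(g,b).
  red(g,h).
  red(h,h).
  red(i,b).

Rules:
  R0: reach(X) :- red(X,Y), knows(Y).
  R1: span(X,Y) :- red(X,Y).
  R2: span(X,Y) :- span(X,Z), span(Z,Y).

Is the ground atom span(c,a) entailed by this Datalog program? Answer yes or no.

round 1: derive span(b,a) via R1 from red(b,a)
round 1: derive span(c,b) via R1 from red(c,b)
round 1: derive span(f,f) via R1 from red(f,f)
round 1: derive span(g,b) via R1 from red(g,b)
round 1: derive span(g,h) via R1 from red(g,h)
round 1: derive span(h,h) via R1 from red(h,h)
round 1: derive span(i,b) via R1 from red(i,b)
round 2: derive span(c,a) via R2 from span(c,b), span(b,a)
round 2: derive span(g,a) via R2 from span(g,b), span(b,a)
round 2: derive span(i,a) via R2 from span(i,b), span(b,a)

yes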